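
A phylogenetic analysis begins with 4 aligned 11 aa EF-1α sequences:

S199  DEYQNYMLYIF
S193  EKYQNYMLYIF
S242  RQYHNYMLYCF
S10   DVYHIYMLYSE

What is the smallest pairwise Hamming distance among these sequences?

2

Pairwise Hamming distances:
  S199 vs S193: 2
  S199 vs S242: 4
  S199 vs S10: 5
  S193 vs S242: 4
  S193 vs S10: 6
  S242 vs S10: 5
The smallest is 2, between S199 and S193.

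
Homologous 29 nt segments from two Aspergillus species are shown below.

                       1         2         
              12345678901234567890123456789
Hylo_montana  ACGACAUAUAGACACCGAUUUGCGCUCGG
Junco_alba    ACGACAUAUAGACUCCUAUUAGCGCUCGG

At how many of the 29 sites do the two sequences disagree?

Differing sites — 14:A/U; 17:G/U; 21:U/A.
That gives 3 mismatches out of 29 aligned sites, so the Hamming distance is 3.

3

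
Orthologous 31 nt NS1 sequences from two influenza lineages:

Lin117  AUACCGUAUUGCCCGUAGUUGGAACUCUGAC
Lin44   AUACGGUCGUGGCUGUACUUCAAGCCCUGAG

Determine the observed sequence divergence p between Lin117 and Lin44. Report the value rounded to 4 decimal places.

0.3548

Differing sites — 5:C/G; 8:A/C; 9:U/G; 12:C/G; 14:C/U; 18:G/C; 21:G/C; 22:G/A; 24:A/G; 26:U/C; 31:C/G.
There are 11 differences over 31 sites, so p = 11/31 = 0.3548.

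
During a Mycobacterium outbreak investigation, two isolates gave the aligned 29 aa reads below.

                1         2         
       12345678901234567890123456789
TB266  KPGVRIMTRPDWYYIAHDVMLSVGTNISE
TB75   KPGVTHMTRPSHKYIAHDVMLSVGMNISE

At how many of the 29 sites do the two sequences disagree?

The sequences differ at positions 5 (R/T), 6 (I/H), 11 (D/S), 12 (W/H), 13 (Y/K), 25 (T/M).
That gives 6 mismatches out of 29 aligned sites, so the Hamming distance is 6.

6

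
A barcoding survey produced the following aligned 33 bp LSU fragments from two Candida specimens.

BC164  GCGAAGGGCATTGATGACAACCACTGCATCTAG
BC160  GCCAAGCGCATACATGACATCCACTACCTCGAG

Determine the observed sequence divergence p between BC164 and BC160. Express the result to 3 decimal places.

0.242

Mismatches occur at site 3 (G/C), site 7 (G/C), site 12 (T/A), site 13 (G/C), site 20 (A/T), site 26 (G/A), site 28 (A/C), site 31 (T/G).
There are 8 differences over 33 sites, so p = 8/33 = 0.242.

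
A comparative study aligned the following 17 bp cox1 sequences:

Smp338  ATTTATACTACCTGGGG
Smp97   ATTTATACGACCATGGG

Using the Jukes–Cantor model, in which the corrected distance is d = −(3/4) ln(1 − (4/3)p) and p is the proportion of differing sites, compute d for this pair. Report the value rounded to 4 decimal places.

0.2012

The sequences differ at positions 9 (T/G), 13 (T/A), 14 (G/T).
p = 3/17 = 0.176471.
d = −0.75 · ln(1 − (4/3)·0.176471) = −0.75 · ln(0.764705) = −0.75 · (-0.268265) = 0.2012.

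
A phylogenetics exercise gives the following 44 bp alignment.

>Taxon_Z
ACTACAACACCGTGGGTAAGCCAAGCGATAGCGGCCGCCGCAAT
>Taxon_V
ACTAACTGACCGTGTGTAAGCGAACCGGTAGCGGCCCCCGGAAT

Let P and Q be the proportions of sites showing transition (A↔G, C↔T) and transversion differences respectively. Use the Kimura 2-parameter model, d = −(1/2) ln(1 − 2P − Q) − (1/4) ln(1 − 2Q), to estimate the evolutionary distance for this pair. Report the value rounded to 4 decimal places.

The sequences differ at positions 5 (C/A, transversion), 6 (A/C, transversion), 7 (A/T, transversion), 8 (C/G, transversion), 15 (G/T, transversion), 22 (C/G, transversion), 25 (G/C, transversion), 28 (A/G, transition), 37 (G/C, transversion), 41 (C/G, transversion).
Of the 10 differences, 1 transition and 9 transversions over 44 sites: P = 1/44 = 0.022727, Q = 9/44 = 0.204545.
d = −0.5·ln(0.750001) − 0.25·ln(0.590910) = −0.5·(-0.287681) − 0.25·(-0.526092) = 0.2754.

0.2754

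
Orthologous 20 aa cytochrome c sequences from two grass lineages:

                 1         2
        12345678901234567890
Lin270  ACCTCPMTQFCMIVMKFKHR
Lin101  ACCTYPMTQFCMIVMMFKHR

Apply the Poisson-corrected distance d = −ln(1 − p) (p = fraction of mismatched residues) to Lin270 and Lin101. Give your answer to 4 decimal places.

0.1054

The sequences differ at positions 5 (C/Y), 16 (K/M).
p = 2/20 = 0.100000.
d = −ln(1 − 0.100000) = −ln(0.900000) = 0.1054.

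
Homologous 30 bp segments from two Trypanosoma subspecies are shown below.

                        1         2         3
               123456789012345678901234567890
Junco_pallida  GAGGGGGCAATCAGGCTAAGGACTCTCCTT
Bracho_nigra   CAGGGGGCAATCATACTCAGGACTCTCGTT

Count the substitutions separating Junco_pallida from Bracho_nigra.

5

The sequences differ at positions 1 (G/C), 14 (G/T), 15 (G/A), 18 (A/C), 28 (C/G).
That gives 5 mismatches out of 30 aligned sites, so the Hamming distance is 5.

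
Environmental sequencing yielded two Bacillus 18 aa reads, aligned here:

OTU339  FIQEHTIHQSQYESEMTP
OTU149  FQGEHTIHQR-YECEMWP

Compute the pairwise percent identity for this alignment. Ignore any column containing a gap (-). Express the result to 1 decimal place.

70.6%

Excluding the 1 gap column leaves 17 comparable sites.
Mismatches occur at site 2 (I↔Q), site 3 (Q↔G), site 10 (S↔R), site 14 (S↔C), site 17 (T↔W).
12 of the 17 comparable sites match, so the percent identity is 12/17 × 100 = 70.6%.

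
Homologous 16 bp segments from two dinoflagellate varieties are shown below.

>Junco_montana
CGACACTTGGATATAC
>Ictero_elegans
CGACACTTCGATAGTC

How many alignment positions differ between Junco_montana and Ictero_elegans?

3

Differing sites — 9:G/C; 14:T/G; 15:A/T.
That gives 3 mismatches out of 16 aligned sites, so the Hamming distance is 3.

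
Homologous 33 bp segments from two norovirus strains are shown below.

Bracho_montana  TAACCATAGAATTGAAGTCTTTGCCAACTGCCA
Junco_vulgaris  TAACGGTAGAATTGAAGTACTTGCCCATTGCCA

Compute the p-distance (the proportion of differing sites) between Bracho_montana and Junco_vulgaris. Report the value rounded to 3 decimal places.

0.182

The sequences differ at positions 5 (C/G), 6 (A/G), 19 (C/A), 20 (T/C), 26 (A/C), 28 (C/T).
There are 6 differences over 33 sites, so p = 6/33 = 0.182.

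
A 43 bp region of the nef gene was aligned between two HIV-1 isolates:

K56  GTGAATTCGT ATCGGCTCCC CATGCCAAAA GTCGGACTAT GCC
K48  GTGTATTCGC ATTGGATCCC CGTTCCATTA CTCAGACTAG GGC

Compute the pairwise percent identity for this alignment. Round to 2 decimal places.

Differing sites — 4:A/T; 10:T/C; 13:C/T; 16:C/A; 22:A/G; 24:G/T; 28:A/T; 29:A/T; 31:G/C; 34:G/A; 40:T/G; 42:C/G.
31 of the 43 sites match, so the percent identity is 31/43 × 100 = 72.09%.

72.09%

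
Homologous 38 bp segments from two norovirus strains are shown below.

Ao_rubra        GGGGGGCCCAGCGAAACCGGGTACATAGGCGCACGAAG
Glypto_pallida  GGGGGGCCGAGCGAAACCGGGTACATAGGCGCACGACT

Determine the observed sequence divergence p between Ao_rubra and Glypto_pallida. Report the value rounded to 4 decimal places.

0.0789

Mismatches occur at site 9 (C→G), site 37 (A→C), site 38 (G→T).
There are 3 differences over 38 sites, so p = 3/38 = 0.0789.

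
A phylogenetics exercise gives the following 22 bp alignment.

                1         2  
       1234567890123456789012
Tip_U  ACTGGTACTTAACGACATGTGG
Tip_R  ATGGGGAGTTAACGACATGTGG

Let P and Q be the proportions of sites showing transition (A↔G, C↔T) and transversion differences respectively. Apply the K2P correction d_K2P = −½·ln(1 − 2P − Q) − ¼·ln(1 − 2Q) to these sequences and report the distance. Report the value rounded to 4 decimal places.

Mismatches occur at site 2 (C↔T, transition), site 3 (T↔G, transversion), site 6 (T↔G, transversion), site 8 (C↔G, transversion).
Of the 4 differences, 1 transition and 3 transversions over 22 sites: P = 1/22 = 0.045455, Q = 3/22 = 0.136364.
d = −0.5·ln(0.772726) − 0.25·ln(0.727272) = −0.5·(-0.257831) − 0.25·(-0.318455) = 0.2085.

0.2085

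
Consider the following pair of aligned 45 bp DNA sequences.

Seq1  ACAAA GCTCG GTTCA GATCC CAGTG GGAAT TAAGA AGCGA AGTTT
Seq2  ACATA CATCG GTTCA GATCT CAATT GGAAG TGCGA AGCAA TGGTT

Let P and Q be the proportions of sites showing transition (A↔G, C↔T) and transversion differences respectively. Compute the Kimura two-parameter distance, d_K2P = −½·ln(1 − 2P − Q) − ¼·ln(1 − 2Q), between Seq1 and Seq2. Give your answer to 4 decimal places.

Differing sites — 4:A/T (Tv); 6:G/C (Tv); 7:C/A (Tv); 20:C/T (Ti); 23:G/A (Ti); 25:G/T (Tv); 30:T/G (Tv); 32:A/G (Ti); 33:A/C (Tv); 39:G/A (Ti); 41:A/T (Tv); 43:T/G (Tv).
Of the 12 differences, 4 transitions and 8 transversions over 45 sites: P = 4/45 = 0.088889, Q = 8/45 = 0.177778.
d = −0.5·ln(0.644444) − 0.25·ln(0.644444) = −0.5·(-0.439367) − 0.25·(-0.439367) = 0.3295.

0.3295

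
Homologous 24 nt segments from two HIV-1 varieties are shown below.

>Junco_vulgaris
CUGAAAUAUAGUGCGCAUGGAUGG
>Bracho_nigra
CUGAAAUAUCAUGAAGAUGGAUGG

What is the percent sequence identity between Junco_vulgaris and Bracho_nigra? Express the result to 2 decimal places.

Differing sites — 10:A/C; 11:G/A; 14:C/A; 15:G/A; 16:C/G.
19 of the 24 sites match, so the percent identity is 19/24 × 100 = 79.17%.

79.17%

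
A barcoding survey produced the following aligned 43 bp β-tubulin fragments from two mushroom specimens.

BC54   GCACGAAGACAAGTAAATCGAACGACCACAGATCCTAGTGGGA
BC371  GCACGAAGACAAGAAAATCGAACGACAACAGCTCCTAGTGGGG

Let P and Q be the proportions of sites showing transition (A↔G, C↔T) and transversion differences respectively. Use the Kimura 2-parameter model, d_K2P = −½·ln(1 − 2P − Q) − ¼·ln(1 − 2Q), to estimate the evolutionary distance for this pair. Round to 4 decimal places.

0.0994

The sequences differ at positions 14 (T/A, transversion), 27 (C/A, transversion), 32 (A/C, transversion), 43 (A/G, transition).
Of the 4 differences, 1 transition and 3 transversions over 43 sites: P = 1/43 = 0.023256, Q = 3/43 = 0.069767.
d = −0.5·ln(0.883721) − 0.25·ln(0.860466) = −0.5·(-0.123614) − 0.25·(-0.150281) = 0.0994.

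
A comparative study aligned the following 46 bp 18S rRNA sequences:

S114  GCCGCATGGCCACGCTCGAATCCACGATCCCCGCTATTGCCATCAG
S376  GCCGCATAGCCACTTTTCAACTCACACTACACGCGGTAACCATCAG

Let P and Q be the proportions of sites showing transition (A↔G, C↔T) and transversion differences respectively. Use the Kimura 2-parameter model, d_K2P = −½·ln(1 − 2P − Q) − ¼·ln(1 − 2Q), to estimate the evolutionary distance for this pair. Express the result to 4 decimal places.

0.4373

The sequences differ at positions 8 (G/A, transition), 14 (G/T, transversion), 15 (C/T, transition), 17 (C/T, transition), 18 (G/C, transversion), 21 (T/C, transition), 22 (C/T, transition), 26 (G/A, transition), 27 (A/C, transversion), 29 (C/A, transversion), 31 (C/A, transversion), 35 (T/G, transversion), 36 (A/G, transition), 38 (T/A, transversion), 39 (G/A, transition).
Of the 15 differences, 8 transitions and 7 transversions over 46 sites: P = 8/46 = 0.173913, Q = 7/46 = 0.152174.
d = −0.5·ln(0.500000) − 0.25·ln(0.695652) = −0.5·(-0.693147) − 0.25·(-0.362906) = 0.4373.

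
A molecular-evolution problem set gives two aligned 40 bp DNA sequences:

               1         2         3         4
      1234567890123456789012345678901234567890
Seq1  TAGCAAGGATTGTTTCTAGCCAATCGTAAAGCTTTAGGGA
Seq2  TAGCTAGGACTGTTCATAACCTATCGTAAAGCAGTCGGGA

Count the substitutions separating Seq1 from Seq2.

9

Differing sites — 5:A/T; 10:T/C; 15:T/C; 16:C/A; 19:G/A; 22:A/T; 33:T/A; 34:T/G; 36:A/C.
That gives 9 mismatches out of 40 aligned sites, so the Hamming distance is 9.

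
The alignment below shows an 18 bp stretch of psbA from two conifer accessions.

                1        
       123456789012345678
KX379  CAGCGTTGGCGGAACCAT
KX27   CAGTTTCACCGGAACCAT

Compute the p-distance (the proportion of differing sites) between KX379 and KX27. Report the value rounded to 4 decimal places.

The sequences differ at positions 4 (C/T), 5 (G/T), 7 (T/C), 8 (G/A), 9 (G/C).
There are 5 differences over 18 sites, so p = 5/18 = 0.2778.

0.2778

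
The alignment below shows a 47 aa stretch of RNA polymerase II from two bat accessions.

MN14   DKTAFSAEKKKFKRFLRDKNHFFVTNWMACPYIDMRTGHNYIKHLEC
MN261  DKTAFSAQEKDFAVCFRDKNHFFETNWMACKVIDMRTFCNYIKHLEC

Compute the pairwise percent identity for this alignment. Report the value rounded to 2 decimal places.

74.47%

Differing sites — 8:E/Q; 9:K/E; 11:K/D; 13:K/A; 14:R/V; 15:F/C; 16:L/F; 24:V/E; 31:P/K; 32:Y/V; 38:G/F; 39:H/C.
35 of the 47 sites match, so the percent identity is 35/47 × 100 = 74.47%.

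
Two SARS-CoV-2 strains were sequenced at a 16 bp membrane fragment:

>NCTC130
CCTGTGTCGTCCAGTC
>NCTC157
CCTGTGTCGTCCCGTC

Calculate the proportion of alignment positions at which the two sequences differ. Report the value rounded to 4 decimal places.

0.0625

Differing sites — 13:A/C.
There are 1 differences over 16 sites, so p = 1/16 = 0.0625.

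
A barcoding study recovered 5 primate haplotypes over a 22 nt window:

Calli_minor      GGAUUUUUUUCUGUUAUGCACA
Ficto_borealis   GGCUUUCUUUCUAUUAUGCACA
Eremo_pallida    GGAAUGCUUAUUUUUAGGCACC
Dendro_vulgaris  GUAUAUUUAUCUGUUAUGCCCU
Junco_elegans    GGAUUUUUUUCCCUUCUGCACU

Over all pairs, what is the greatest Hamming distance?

Pairwise Hamming distances:
  Calli_minor vs Ficto_borealis: 3
  Calli_minor vs Eremo_pallida: 8
  Calli_minor vs Dendro_vulgaris: 5
  Calli_minor vs Junco_elegans: 4
  Ficto_borealis vs Eremo_pallida: 8
  Ficto_borealis vs Dendro_vulgaris: 8
  Ficto_borealis vs Junco_elegans: 6
  Eremo_pallida vs Dendro_vulgaris: 12
  Eremo_pallida vs Junco_elegans: 10
  Dendro_vulgaris vs Junco_elegans: 7
The largest is 12, between Eremo_pallida and Dendro_vulgaris.

12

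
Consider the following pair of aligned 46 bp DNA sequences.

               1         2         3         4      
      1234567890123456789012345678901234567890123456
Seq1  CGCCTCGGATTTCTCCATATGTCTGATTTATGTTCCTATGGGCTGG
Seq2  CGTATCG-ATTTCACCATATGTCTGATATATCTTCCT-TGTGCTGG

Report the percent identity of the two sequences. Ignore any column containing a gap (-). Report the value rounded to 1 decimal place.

86.4%

Excluding the 2 gap columns leaves 44 comparable sites.
Differing sites — 3:C/T; 4:C/A; 14:T/A; 28:T/A; 32:G/C; 41:G/T.
38 of the 44 comparable sites match, so the percent identity is 38/44 × 100 = 86.4%.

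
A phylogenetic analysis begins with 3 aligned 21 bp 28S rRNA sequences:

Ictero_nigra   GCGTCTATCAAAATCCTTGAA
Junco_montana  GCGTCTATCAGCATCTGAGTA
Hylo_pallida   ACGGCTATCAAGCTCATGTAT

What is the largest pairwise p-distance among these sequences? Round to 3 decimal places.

0.524

Pairwise Hamming distances:
  Ictero_nigra vs Junco_montana: 6
  Ictero_nigra vs Hylo_pallida: 8
  Junco_montana vs Hylo_pallida: 11
The largest is 11 mismatches, between Junco_montana and Hylo_pallida; p = 11/21 = 0.524.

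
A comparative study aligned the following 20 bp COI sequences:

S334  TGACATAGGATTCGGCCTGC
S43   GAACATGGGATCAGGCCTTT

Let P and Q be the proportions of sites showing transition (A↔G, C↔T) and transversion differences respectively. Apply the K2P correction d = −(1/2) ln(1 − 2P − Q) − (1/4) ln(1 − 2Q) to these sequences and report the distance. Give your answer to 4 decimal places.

0.4884

The sequences differ at positions 1 (T/G, transversion), 2 (G/A, transition), 7 (A/G, transition), 12 (T/C, transition), 13 (C/A, transversion), 19 (G/T, transversion), 20 (C/T, transition).
Of the 7 differences, 4 transitions and 3 transversions over 20 sites: P = 4/20 = 0.200000, Q = 3/20 = 0.150000.
d = −0.5·ln(0.450000) − 0.25·ln(0.700000) = −0.5·(-0.798508) − 0.25·(-0.356675) = 0.4884.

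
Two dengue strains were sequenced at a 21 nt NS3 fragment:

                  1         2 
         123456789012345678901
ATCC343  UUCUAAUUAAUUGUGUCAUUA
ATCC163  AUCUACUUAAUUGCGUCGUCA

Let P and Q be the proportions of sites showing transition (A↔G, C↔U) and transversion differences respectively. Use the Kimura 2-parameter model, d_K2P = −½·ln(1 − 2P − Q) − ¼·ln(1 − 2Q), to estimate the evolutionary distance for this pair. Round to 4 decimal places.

0.2926

Mismatches occur at site 1 (U/A, transversion), site 6 (A/C, transversion), site 14 (U/C, transition), site 18 (A/G, transition), site 20 (U/C, transition).
Of the 5 differences, 3 transitions and 2 transversions over 21 sites: P = 3/21 = 0.142857, Q = 2/21 = 0.095238.
d = −0.5·ln(0.619048) − 0.25·ln(0.809524) = −0.5·(-0.479572) − 0.25·(-0.211309) = 0.2926.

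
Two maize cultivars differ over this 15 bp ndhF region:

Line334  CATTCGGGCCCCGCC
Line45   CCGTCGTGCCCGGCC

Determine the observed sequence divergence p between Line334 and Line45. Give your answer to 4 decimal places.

Differing sites — 2:A/C; 3:T/G; 7:G/T; 12:C/G.
There are 4 differences over 15 sites, so p = 4/15 = 0.2667.

0.2667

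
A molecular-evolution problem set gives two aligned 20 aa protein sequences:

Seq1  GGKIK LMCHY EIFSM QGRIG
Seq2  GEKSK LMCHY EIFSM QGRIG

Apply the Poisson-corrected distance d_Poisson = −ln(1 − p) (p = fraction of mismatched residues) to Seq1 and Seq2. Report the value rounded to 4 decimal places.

0.1054

The sequences differ at positions 2 (G/E), 4 (I/S).
p = 2/20 = 0.100000.
d = −ln(1 − 0.100000) = −ln(0.900000) = 0.1054.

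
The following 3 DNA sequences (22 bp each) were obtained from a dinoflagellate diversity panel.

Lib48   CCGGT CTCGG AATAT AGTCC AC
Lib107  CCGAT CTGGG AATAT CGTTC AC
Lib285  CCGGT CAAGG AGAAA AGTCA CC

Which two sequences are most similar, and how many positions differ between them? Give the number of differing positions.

4

Pairwise Hamming distances:
  Lib48 vs Lib107: 4
  Lib48 vs Lib285: 7
  Lib107 vs Lib285: 10
The smallest is 4, between Lib48 and Lib107.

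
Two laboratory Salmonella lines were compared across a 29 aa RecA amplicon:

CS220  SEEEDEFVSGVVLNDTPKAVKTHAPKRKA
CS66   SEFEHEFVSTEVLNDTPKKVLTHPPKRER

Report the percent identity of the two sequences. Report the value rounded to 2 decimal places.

Mismatches occur at site 3 (E/F), site 5 (D/H), site 10 (G/T), site 11 (V/E), site 19 (A/K), site 21 (K/L), site 24 (A/P), site 28 (K/E), site 29 (A/R).
20 of the 29 sites match, so the percent identity is 20/29 × 100 = 68.97%.

68.97%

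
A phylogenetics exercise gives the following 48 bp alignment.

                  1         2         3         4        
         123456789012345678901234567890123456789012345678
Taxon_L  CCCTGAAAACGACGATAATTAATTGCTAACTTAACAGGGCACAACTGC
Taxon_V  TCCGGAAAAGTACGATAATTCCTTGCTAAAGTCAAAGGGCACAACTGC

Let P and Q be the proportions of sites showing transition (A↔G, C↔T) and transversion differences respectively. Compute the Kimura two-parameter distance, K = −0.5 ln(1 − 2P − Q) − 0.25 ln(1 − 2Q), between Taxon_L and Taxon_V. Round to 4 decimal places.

Differing sites — 1:C/T (Ti); 4:T/G (Tv); 10:C/G (Tv); 11:G/T (Tv); 21:A/C (Tv); 22:A/C (Tv); 30:C/A (Tv); 31:T/G (Tv); 33:A/C (Tv); 35:C/A (Tv).
Of the 10 differences, 1 transition and 9 transversions over 48 sites: P = 1/48 = 0.020833, Q = 9/48 = 0.187500.
d = −0.5·ln(0.770834) − 0.25·ln(0.625000) = −0.5·(-0.260282) − 0.25·(-0.470004) = 0.2476.

0.2476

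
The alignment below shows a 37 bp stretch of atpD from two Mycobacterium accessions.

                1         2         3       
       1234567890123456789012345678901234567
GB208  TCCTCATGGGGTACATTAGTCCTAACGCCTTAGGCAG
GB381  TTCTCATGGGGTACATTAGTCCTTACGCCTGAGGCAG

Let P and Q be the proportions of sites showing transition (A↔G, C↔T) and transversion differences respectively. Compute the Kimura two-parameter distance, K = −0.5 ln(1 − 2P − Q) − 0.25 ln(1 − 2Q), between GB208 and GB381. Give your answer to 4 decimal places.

The sequences differ at positions 2 (C/T, transition), 24 (A/T, transversion), 31 (T/G, transversion).
Of the 3 differences, 1 transition and 2 transversions over 37 sites: P = 1/37 = 0.027027, Q = 2/37 = 0.054054.
d = −0.5·ln(0.891892) − 0.25·ln(0.891892) = −0.5·(-0.114410) − 0.25·(-0.114410) = 0.0858.

0.0858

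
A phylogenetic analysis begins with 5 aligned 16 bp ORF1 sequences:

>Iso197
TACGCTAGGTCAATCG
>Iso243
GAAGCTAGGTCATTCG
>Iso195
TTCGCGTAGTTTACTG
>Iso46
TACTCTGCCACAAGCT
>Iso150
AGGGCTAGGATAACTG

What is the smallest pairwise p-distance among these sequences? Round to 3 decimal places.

Pairwise Hamming distances:
  Iso197 vs Iso243: 3
  Iso197 vs Iso195: 8
  Iso197 vs Iso46: 7
  Iso197 vs Iso150: 7
  Iso243 vs Iso195: 11
  Iso243 vs Iso46: 10
  Iso243 vs Iso150: 8
  Iso195 vs Iso46: 12
  Iso195 vs Iso150: 8
  Iso46 vs Iso150: 11
The smallest is 3 mismatches, between Iso197 and Iso243; p = 3/16 = 0.188.

0.188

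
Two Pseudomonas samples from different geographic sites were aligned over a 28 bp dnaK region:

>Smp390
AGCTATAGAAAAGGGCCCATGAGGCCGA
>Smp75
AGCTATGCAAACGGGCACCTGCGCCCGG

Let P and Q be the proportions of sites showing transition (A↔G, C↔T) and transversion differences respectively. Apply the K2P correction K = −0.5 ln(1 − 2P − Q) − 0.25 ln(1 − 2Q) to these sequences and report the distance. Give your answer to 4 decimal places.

0.3608

Mismatches occur at site 7 (A↔G, transition), site 8 (G↔C, transversion), site 12 (A↔C, transversion), site 17 (C↔A, transversion), site 19 (A↔C, transversion), site 22 (A↔C, transversion), site 24 (G↔C, transversion), site 28 (A↔G, transition).
Of the 8 differences, 2 transitions and 6 transversions over 28 sites: P = 2/28 = 0.071429, Q = 6/28 = 0.214286.
d = −0.5·ln(0.642856) − 0.25·ln(0.571428) = −0.5·(-0.441835) − 0.25·(-0.559617) = 0.3608.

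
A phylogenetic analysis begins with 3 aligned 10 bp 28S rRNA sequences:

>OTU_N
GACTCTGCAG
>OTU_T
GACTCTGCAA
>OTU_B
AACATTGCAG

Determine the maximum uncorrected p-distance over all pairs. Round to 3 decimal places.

0.400

Pairwise Hamming distances:
  OTU_N vs OTU_T: 1
  OTU_N vs OTU_B: 3
  OTU_T vs OTU_B: 4
The largest is 4 mismatches, between OTU_T and OTU_B; p = 4/10 = 0.400.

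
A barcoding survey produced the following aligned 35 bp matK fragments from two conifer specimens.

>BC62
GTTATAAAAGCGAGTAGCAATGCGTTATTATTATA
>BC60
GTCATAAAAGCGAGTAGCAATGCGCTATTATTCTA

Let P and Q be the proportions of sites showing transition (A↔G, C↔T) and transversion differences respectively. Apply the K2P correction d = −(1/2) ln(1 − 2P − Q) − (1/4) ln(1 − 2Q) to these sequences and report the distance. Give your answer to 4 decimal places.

0.0918

Differing sites — 3:T/C (Ti); 25:T/C (Ti); 33:A/C (Tv).
Of the 3 differences, 2 transitions and 1 transversion over 35 sites: P = 2/35 = 0.057143, Q = 1/35 = 0.028571.
d = −0.5·ln(0.857143) − 0.25·ln(0.942858) = −0.5·(-0.154151) − 0.25·(-0.058840) = 0.0918.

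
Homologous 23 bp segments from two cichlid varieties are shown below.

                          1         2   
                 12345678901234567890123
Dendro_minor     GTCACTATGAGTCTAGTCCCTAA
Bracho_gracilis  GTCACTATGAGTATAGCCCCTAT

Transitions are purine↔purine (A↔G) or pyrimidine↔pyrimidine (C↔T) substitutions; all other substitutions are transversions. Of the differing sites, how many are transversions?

Mismatches occur at site 13 (C→A, transversion), site 17 (T→C, transition), site 23 (A→T, transversion).
Of the 3 differences, 1 transition and 2 transversions, so the answer is 2.

2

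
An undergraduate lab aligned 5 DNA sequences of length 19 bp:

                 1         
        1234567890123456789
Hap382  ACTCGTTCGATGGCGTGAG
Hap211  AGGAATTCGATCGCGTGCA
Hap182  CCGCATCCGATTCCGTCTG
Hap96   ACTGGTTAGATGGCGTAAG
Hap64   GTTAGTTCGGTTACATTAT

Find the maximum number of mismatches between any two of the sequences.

12

Pairwise Hamming distances:
  Hap382 vs Hap211: 7
  Hap382 vs Hap182: 8
  Hap382 vs Hap96: 3
  Hap382 vs Hap64: 9
  Hap211 vs Hap182: 9
  Hap211 vs Hap96: 9
  Hap211 vs Hap64: 11
  Hap182 vs Hap96: 10
  Hap182 vs Hap64: 12
  Hap96 vs Hap64: 10
The largest is 12, between Hap182 and Hap64.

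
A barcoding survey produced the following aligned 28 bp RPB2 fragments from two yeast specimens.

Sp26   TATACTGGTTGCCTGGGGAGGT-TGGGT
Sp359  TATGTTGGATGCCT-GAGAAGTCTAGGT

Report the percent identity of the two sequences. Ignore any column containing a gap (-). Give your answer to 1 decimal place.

Excluding the 2 gap columns leaves 26 comparable sites.
The sequences differ at positions 4 (A/G), 5 (C/T), 9 (T/A), 17 (G/A), 20 (G/A), 25 (G/A).
20 of the 26 comparable sites match, so the percent identity is 20/26 × 100 = 76.9%.

76.9%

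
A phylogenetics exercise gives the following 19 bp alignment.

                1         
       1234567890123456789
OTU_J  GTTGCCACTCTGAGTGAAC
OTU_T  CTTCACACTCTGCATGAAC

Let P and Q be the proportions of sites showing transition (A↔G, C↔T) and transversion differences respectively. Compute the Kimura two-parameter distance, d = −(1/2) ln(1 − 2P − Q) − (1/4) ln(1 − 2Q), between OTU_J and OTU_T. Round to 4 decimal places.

0.3264

Mismatches occur at site 1 (G→C, transversion), site 4 (G→C, transversion), site 5 (C→A, transversion), site 13 (A→C, transversion), site 14 (G→A, transition).
Of the 5 differences, 1 transition and 4 transversions over 19 sites: P = 1/19 = 0.052632, Q = 4/19 = 0.210526.
d = −0.5·ln(0.684210) − 0.25·ln(0.578948) = −0.5·(-0.379490) − 0.25·(-0.546543) = 0.3264.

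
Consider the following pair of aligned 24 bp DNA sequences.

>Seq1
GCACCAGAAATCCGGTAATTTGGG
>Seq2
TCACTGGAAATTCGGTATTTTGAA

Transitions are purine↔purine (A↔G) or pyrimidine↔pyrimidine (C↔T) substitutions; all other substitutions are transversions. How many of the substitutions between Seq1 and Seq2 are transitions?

5

The sequences differ at positions 1 (G/T, transversion), 5 (C/T, transition), 6 (A/G, transition), 12 (C/T, transition), 18 (A/T, transversion), 23 (G/A, transition), 24 (G/A, transition).
Of the 7 differences, 5 transitions and 2 transversions, so the answer is 5.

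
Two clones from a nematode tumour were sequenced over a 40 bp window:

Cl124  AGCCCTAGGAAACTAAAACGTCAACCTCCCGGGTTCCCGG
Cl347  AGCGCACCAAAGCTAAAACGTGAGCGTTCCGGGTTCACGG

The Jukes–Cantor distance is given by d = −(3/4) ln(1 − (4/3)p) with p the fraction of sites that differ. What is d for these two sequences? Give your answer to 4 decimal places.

The sequences differ at positions 4 (C/G), 6 (T/A), 7 (A/C), 8 (G/C), 9 (G/A), 12 (A/G), 22 (C/G), 24 (A/G), 26 (C/G), 28 (C/T), 37 (C/A).
p = 11/40 = 0.275000.
d = −0.75 · ln(1 − (4/3)·0.275000) = −0.75 · ln(0.633333) = −0.75 · (-0.456759) = 0.3426.

0.3426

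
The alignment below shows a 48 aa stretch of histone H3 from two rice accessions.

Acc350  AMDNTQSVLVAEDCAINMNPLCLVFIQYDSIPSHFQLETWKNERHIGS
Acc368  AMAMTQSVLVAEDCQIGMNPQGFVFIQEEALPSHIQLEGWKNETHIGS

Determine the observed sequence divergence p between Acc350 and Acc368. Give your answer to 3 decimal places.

Mismatches occur at site 3 (D/A), site 4 (N/M), site 15 (A/Q), site 17 (N/G), site 21 (L/Q), site 22 (C/G), site 23 (L/F), site 28 (Y/E), site 29 (D/E), site 30 (S/A), site 31 (I/L), site 35 (F/I), site 39 (T/G), site 44 (R/T).
There are 14 differences over 48 sites, so p = 14/48 = 0.292.

0.292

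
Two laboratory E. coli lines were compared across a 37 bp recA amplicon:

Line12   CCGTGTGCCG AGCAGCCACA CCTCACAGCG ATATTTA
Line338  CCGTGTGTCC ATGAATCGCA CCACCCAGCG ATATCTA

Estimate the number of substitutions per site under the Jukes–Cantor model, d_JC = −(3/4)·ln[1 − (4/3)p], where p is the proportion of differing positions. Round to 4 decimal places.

0.3351

Differing sites — 8:C/T; 10:G/C; 12:G/T; 13:C/G; 15:G/A; 16:C/T; 18:A/G; 23:T/A; 25:A/C; 35:T/C.
p = 10/37 = 0.270270.
d = −0.75 · ln(1 − (4/3)·0.270270) = −0.75 · ln(0.639640) = −0.75 · (-0.446850) = 0.3351.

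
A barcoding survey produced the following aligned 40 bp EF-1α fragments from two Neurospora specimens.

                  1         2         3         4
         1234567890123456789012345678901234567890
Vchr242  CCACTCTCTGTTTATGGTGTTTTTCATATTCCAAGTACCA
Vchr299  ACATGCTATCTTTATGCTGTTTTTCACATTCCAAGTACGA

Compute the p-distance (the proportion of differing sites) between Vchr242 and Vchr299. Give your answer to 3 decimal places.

0.200

Differing sites — 1:C/A; 4:C/T; 5:T/G; 8:C/A; 10:G/C; 17:G/C; 27:T/C; 39:C/G.
There are 8 differences over 40 sites, so p = 8/40 = 0.200.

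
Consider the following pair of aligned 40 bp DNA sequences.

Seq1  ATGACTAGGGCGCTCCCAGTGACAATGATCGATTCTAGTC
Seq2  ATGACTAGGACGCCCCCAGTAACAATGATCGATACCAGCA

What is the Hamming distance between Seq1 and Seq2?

7

Differing sites — 10:G/A; 14:T/C; 21:G/A; 34:T/A; 36:T/C; 39:T/C; 40:C/A.
That gives 7 mismatches out of 40 aligned sites, so the Hamming distance is 7.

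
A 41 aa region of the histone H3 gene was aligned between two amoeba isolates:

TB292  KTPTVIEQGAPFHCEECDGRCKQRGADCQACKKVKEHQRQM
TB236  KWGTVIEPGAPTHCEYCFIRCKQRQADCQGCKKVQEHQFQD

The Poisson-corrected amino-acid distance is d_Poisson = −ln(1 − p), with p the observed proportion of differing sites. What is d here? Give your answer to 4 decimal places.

0.3463

Mismatches occur at site 2 (T↔W), site 3 (P↔G), site 8 (Q↔P), site 12 (F↔T), site 16 (E↔Y), site 18 (D↔F), site 19 (G↔I), site 25 (G↔Q), site 30 (A↔G), site 35 (K↔Q), site 39 (R↔F), site 41 (M↔D).
p = 12/41 = 0.292683.
d = −ln(1 − 0.292683) = −ln(0.707317) = 0.3463.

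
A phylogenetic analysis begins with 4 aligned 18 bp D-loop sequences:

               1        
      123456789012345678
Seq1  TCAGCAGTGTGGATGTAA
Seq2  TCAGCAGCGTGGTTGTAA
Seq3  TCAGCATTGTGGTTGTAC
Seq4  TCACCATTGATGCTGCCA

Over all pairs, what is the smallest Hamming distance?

2

Pairwise Hamming distances:
  Seq1 vs Seq2: 2
  Seq1 vs Seq3: 3
  Seq1 vs Seq4: 7
  Seq2 vs Seq3: 3
  Seq2 vs Seq4: 8
  Seq3 vs Seq4: 7
The smallest is 2, between Seq1 and Seq2.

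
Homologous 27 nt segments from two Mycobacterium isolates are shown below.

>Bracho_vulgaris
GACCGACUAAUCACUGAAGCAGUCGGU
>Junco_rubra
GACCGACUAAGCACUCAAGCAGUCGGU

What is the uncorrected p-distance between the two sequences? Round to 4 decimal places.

0.0741

Mismatches occur at site 11 (U/G), site 16 (G/C).
There are 2 differences over 27 sites, so p = 2/27 = 0.0741.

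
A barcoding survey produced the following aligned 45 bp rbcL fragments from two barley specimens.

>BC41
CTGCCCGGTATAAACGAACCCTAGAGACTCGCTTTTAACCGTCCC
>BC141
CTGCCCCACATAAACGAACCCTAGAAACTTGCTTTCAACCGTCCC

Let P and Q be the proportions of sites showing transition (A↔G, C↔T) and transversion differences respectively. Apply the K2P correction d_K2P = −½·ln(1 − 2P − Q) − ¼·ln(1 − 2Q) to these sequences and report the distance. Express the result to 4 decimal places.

0.1515

Differing sites — 7:G/C (Tv); 8:G/A (Ti); 9:T/C (Ti); 26:G/A (Ti); 30:C/T (Ti); 36:T/C (Ti).
Of the 6 differences, 5 transitions and 1 transversion over 45 sites: P = 5/45 = 0.111111, Q = 1/45 = 0.022222.
d = −0.5·ln(0.755556) − 0.25·ln(0.955556) = −0.5·(-0.280301) − 0.25·(-0.045462) = 0.1515.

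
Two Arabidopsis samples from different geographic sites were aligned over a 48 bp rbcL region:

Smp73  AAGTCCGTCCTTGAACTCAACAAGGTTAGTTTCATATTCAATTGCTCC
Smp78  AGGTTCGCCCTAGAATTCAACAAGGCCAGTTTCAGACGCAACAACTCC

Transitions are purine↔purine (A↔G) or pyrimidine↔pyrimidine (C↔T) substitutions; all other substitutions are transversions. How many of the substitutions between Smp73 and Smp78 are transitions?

The sequences differ at positions 2 (A/G, transition), 5 (C/T, transition), 8 (T/C, transition), 12 (T/A, transversion), 16 (C/T, transition), 26 (T/C, transition), 27 (T/C, transition), 35 (T/G, transversion), 37 (T/C, transition), 38 (T/G, transversion), 42 (T/C, transition), 43 (T/A, transversion), 44 (G/A, transition).
Of the 13 differences, 9 transitions and 4 transversions, so the answer is 9.

9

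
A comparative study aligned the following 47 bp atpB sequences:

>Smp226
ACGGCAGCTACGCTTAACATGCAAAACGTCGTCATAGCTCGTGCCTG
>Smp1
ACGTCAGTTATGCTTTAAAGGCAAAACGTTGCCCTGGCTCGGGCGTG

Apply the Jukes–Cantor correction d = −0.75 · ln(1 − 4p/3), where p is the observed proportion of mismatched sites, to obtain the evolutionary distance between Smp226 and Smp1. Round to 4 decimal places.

0.3121

The sequences differ at positions 4 (G/T), 8 (C/T), 11 (C/T), 16 (A/T), 18 (C/A), 20 (T/G), 30 (C/T), 32 (T/C), 34 (A/C), 36 (A/G), 42 (T/G), 45 (C/G).
p = 12/47 = 0.255319.
d = −0.75 · ln(1 − (4/3)·0.255319) = −0.75 · ln(0.659575) = −0.75 · (-0.416160) = 0.3121.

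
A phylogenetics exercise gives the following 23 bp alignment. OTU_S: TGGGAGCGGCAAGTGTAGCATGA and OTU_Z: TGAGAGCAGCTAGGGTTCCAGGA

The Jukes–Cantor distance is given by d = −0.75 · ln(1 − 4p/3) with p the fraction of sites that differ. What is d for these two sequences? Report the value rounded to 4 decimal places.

0.3904

The sequences differ at positions 3 (G/A), 8 (G/A), 11 (A/T), 14 (T/G), 17 (A/T), 18 (G/C), 21 (T/G).
p = 7/23 = 0.304348.
d = −0.75 · ln(1 − (4/3)·0.304348) = −0.75 · ln(0.594203) = −0.75 · (-0.520534) = 0.3904.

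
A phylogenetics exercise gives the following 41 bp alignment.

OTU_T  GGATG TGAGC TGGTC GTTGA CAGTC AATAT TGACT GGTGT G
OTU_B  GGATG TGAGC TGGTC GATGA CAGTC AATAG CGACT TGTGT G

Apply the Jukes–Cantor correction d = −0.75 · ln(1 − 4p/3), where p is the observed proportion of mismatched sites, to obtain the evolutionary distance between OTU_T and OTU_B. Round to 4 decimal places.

0.1045

Mismatches occur at site 17 (T↔A), site 30 (T↔G), site 31 (T↔C), site 36 (G↔T).
p = 4/41 = 0.097561.
d = −0.75 · ln(1 − (4/3)·0.097561) = −0.75 · ln(0.869919) = −0.75 · (-0.139355) = 0.1045.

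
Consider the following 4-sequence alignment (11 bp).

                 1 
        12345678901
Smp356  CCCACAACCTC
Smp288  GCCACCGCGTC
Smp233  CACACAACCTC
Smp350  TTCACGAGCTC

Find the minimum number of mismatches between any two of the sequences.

Pairwise Hamming distances:
  Smp356 vs Smp288: 4
  Smp356 vs Smp233: 1
  Smp356 vs Smp350: 4
  Smp288 vs Smp233: 5
  Smp288 vs Smp350: 6
  Smp233 vs Smp350: 4
The smallest is 1, between Smp356 and Smp233.

1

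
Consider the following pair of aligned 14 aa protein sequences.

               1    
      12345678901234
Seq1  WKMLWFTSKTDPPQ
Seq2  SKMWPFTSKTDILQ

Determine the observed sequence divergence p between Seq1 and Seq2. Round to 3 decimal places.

0.357

Differing sites — 1:W/S; 4:L/W; 5:W/P; 12:P/I; 13:P/L.
There are 5 differences over 14 sites, so p = 5/14 = 0.357.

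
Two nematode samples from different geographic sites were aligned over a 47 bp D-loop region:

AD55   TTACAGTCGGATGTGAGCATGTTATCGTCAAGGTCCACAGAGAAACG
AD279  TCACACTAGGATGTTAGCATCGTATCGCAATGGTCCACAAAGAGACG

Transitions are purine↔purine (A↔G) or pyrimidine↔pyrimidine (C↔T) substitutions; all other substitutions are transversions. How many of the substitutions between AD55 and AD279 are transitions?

4

Mismatches occur at site 2 (T/C, transition), site 6 (G/C, transversion), site 8 (C/A, transversion), site 15 (G/T, transversion), site 21 (G/C, transversion), site 22 (T/G, transversion), site 28 (T/C, transition), site 29 (C/A, transversion), site 31 (A/T, transversion), site 40 (G/A, transition), site 44 (A/G, transition).
Of the 11 differences, 4 transitions and 7 transversions, so the answer is 4.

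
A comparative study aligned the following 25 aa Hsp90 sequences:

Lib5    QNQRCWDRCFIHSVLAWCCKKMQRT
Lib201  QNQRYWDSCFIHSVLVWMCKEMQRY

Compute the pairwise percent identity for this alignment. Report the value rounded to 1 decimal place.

76.0%

Mismatches occur at site 5 (C→Y), site 8 (R→S), site 16 (A→V), site 18 (C→M), site 21 (K→E), site 25 (T→Y).
19 of the 25 sites match, so the percent identity is 19/25 × 100 = 76.0%.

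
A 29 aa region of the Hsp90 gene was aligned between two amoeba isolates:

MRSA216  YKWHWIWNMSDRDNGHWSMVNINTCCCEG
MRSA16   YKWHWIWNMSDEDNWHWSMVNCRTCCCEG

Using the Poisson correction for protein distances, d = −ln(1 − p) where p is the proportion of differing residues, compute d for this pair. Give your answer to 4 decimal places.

0.1484

The sequences differ at positions 12 (R/E), 15 (G/W), 22 (I/C), 23 (N/R).
p = 4/29 = 0.137931.
d = −ln(1 − 0.137931) = −ln(0.862069) = 0.1484.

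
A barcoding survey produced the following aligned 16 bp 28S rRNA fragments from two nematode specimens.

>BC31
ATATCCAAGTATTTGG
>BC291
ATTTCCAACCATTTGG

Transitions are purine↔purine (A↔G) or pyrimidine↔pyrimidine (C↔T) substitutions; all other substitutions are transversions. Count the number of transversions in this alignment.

The sequences differ at positions 3 (A/T, transversion), 9 (G/C, transversion), 10 (T/C, transition).
Of the 3 differences, 1 transition and 2 transversions, so the answer is 2.

2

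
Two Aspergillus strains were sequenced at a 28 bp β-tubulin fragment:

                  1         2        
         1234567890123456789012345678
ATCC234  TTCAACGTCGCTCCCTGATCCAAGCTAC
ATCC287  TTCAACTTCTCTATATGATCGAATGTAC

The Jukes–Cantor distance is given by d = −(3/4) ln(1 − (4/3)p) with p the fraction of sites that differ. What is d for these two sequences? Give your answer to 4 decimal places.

Differing sites — 7:G/T; 10:G/T; 13:C/A; 14:C/T; 15:C/A; 21:C/G; 24:G/T; 25:C/G.
p = 8/28 = 0.285714.
d = −0.75 · ln(1 − (4/3)·0.285714) = −0.75 · ln(0.619048) = −0.75 · (-0.479572) = 0.3597.

0.3597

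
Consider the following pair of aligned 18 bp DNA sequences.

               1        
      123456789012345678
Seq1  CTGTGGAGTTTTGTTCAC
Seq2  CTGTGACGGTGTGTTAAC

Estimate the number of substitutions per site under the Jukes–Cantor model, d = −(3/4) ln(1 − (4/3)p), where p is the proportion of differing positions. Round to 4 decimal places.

The sequences differ at positions 6 (G/A), 7 (A/C), 9 (T/G), 11 (T/G), 16 (C/A).
p = 5/18 = 0.277778.
d = −0.75 · ln(1 − (4/3)·0.277778) = −0.75 · ln(0.629629) = −0.75 · (-0.462625) = 0.3470.

0.3470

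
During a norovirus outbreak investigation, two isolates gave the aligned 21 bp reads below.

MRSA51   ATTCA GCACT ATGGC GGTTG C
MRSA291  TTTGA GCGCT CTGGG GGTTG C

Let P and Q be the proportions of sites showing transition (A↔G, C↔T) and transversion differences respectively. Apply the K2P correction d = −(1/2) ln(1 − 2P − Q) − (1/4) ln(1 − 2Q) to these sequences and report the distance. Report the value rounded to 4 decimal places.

0.2881

Differing sites — 1:A/T (Tv); 4:C/G (Tv); 8:A/G (Ti); 11:A/C (Tv); 15:C/G (Tv).
Of the 5 differences, 1 transition and 4 transversions over 21 sites: P = 1/21 = 0.047619, Q = 4/21 = 0.190476.
d = −0.5·ln(0.714286) − 0.25·ln(0.619048) = −0.5·(-0.336472) − 0.25·(-0.479572) = 0.2881.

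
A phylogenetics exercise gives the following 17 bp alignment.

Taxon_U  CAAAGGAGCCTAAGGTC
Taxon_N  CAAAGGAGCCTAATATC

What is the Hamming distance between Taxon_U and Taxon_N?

2

Differing sites — 14:G/T; 15:G/A.
That gives 2 mismatches out of 17 aligned sites, so the Hamming distance is 2.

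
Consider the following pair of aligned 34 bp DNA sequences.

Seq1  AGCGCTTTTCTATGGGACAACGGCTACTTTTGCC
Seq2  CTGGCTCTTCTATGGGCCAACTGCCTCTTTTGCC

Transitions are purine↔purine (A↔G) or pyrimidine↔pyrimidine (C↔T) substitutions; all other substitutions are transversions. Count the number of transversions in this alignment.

6

The sequences differ at positions 1 (A/C, transversion), 2 (G/T, transversion), 3 (C/G, transversion), 7 (T/C, transition), 17 (A/C, transversion), 22 (G/T, transversion), 25 (T/C, transition), 26 (A/T, transversion).
Of the 8 differences, 2 transitions and 6 transversions, so the answer is 6.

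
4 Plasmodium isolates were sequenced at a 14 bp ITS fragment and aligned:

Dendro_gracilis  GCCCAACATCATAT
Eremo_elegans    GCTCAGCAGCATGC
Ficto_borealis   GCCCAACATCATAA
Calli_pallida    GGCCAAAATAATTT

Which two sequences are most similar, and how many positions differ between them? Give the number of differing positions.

1

Pairwise Hamming distances:
  Dendro_gracilis vs Eremo_elegans: 5
  Dendro_gracilis vs Ficto_borealis: 1
  Dendro_gracilis vs Calli_pallida: 4
  Eremo_elegans vs Ficto_borealis: 5
  Eremo_elegans vs Calli_pallida: 8
  Ficto_borealis vs Calli_pallida: 5
The smallest is 1, between Dendro_gracilis and Ficto_borealis.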